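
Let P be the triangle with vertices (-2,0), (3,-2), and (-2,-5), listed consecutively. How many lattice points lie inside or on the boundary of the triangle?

The shoelace formula gives twice the area as |((-2)·(-2) − 3·0) + (3·(-5) − (-2)·(-2)) + ((-2)·0 − (-2)·(-5))| = 25, so the area is 12.5.
Along each edge there are gcd(|Δx|,|Δy|)+1 lattice points, so counting each shared vertex once the boundary has gcd(5,2) + gcd(5,3) + gcd(0,5) = 1+1+5 = 7.
Pick's theorem gives I = A − B/2 + 1 = 12.5 − 7/2 + 1 = 10, so the closed region contains I + B = 10 + 7 = 17 lattice points.

17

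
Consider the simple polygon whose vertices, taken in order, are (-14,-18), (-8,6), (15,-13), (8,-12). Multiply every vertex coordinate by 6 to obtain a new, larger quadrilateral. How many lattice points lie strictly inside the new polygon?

10807

The shoelace formula gives twice the area as |[(-14)·6 − (-8)·(-18)] + [(-8)·(-13) − 15·6] + [15·(-12) − 8·(-13)] + [8·(-18) − (-14)·(-12)]| = 602, so the area is 301.
Along each edge there are gcd(|Δx|,|Δy|)+1 lattice points, so counting each shared vertex once the boundary has gcd(6,24) + gcd(23,19) + gcd(7,1) + gcd(22,6) = 6+1+1+2 = 10.
Scaling by 6 multiplies the area by 6² = 36 (so the new area is 10836) and multiplies the boundary lattice-point count by 6, giving 60.
By Pick's theorem, the interior count of the dilated polygon is 10836 − 60/2 + 1 = 10807.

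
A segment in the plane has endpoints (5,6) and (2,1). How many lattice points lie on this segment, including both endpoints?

2

The number of lattice points on a segment between lattice points is gcd(|Δx|,|Δy|) + 1 = gcd(3,5) + 1 = 1 + 1 = 2.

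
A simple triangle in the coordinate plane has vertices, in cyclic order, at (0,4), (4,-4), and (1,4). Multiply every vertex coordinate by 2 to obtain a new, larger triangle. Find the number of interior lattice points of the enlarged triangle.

11

Using the shoelace formula, 2A = |[0·(-4) − 4·4] + [4·4 − 1·(-4)] + [1·4 − 0·4]| = 8, so the area is 4.
Along each edge there are gcd(|Δx|,|Δy|)+1 lattice points, so counting each shared vertex once the boundary has gcd(4,8) + gcd(3,8) + gcd(1,0) = 4+1+1 = 6.
Scaling by 2 multiplies the area by 2² = 4 (so the new area is 16) and multiplies the boundary lattice-point count by 2, giving 12.
By Pick's theorem, the interior count of the dilated polygon is 16 − 12/2 + 1 = 11.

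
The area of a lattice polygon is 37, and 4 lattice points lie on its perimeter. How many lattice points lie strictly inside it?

Pick's theorem A = I + B/2 − 1 rearranges to I = A − B/2 + 1 = 37 − 4/2 + 1 = 36.

36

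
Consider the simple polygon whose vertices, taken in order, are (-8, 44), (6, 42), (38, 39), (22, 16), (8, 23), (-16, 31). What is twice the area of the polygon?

1674

The shoelace formula gives twice the area as |[(-8)·42 − 6·44] + [6·39 − 38·42] + [38·16 − 22·39] + [22·23 − 8·16] + [8·31 − (-16)·23] + [(-16)·44 − (-8)·31]| = 1674, so the area is 837.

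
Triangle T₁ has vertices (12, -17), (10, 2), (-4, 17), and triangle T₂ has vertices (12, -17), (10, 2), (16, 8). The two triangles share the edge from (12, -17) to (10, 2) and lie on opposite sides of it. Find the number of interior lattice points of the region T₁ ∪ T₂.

The union is the simple quadrilateral with vertices (12, -17), (-4, 17), (10, 2), (16, 8) in order.
By the shoelace formula, twice the signed area is |(12·17 − (-4)·(-17)) + ((-4)·2 − 10·17) + (10·8 − 16·2) + (16·(-17) − 12·8)| = 362, so the area is 181.
The number of boundary lattice points is Σ gcd(|Δx|,|Δy|) = gcd(16,34) + gcd(14,15) + gcd(6,6) + gcd(4,25) = 2+1+6+1 = 10.
By Pick's theorem I = A − B/2 + 1 = 181 − 10/2 + 1 = 177.

177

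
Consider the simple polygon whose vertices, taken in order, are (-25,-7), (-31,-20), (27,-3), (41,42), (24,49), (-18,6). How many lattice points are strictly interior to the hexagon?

2236

By the shoelace formula, twice the signed area is |((-25)·(-20) − (-31)·(-7)) + ((-31)·(-3) − 27·(-20)) + (27·42 − 41·(-3)) + (41·49 − 24·42) + (24·6 − (-18)·49) + ((-18)·(-7) − (-25)·6)| = 4476, so the area is 2238.
Along each edge there are gcd(|Δx|,|Δy|)+1 lattice points, so counting each shared vertex once the boundary has gcd(6,13) + gcd(58,17) + gcd(14,45) + gcd(17,7) + gcd(42,43) + gcd(7,13) = 1+1+1+1+1+1 = 6.
Pick's theorem gives I = A − B/2 + 1 = 2238 − 6/2 + 1 = 2236.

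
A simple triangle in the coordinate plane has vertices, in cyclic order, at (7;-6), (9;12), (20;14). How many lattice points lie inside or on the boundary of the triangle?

Using the shoelace formula, 2A = |[7·12 − 9·(-6)] + [9·14 − 20·12] + [20·(-6) − 7·14]| = 194, so the area is 97.
Along each edge there are gcd(|Δx|,|Δy|)+1 lattice points, so counting each shared vertex once the boundary has gcd(2,18) + gcd(11,2) + gcd(13,20) = 2+1+1 = 4.
Pick's theorem gives I = A − B/2 + 1 = 97 − 4/2 + 1 = 96, so the closed region contains I + B = 96 + 4 = 100 lattice points.

100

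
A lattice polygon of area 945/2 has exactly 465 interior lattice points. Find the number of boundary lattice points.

17

Pick's theorem gives A = I + B/2 − 1, so B = 2(A − I + 1) = 2(945/2 − 465 + 1) = 17.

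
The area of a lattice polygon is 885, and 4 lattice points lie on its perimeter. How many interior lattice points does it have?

884

Pick's theorem A = I + B/2 − 1 rearranges to I = A − B/2 + 1 = 885 − 4/2 + 1 = 884.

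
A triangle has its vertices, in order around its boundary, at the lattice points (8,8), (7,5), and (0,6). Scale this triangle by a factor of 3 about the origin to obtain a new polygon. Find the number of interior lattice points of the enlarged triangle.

94

The shoelace formula gives twice the area as |(8·5 − 7·8) + (7·6 − 0·5) + (0·8 − 8·6)| = 22, so the area is 11.
The number of boundary lattice points is Σ gcd(|Δx|,|Δy|) = gcd(1,3) + gcd(7,1) + gcd(8,2) = 1+1+2 = 4.
Scaling by 3 multiplies the area by 3² = 9 (so the new area is 99) and multiplies the boundary lattice-point count by 3, giving 12.
By Pick's theorem, the interior count of the dilated polygon is 99 − 12/2 + 1 = 94.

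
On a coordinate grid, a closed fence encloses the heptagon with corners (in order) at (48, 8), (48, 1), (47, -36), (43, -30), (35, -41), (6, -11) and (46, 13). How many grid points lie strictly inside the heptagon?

The shoelace formula gives twice the area as |[48·1 − 48·8] + [48·(-36) − 47·1] + [47·(-30) − 43·(-36)] + [43·(-41) − 35·(-30)] + [35·(-11) − 6·(-41)] + [6·13 − 46·(-11)] + [46·8 − 48·13]| = 2497, so the area is 1248.5.
Summing gcd(|Δx|,|Δy|) over the edges gives the boundary count: gcd(0,7) + gcd(1,37) + gcd(4,6) + gcd(8,11) + gcd(29,30) + gcd(40,24) + gcd(2,5) = 7+1+2+1+1+8+1 = 21.
Pick's theorem gives I = A − B/2 + 1 = 1248.5 − 21/2 + 1 = 1239.

1239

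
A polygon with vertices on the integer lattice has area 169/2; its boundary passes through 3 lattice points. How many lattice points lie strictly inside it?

Pick's theorem A = I + B/2 − 1 rearranges to I = A − B/2 + 1 = 169/2 − 3/2 + 1 = 84.

84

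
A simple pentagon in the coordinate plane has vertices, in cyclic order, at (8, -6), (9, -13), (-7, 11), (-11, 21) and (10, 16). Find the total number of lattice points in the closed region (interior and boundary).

The shoelace formula gives twice the area as |[8·(-13) − 9·(-6)] + [9·11 − (-7)·(-13)] + [(-7)·21 − (-11)·11] + [(-11)·16 − 10·21] + [10·(-6) − 8·16]| = 642, so the area is 321.
Along each edge there are gcd(|Δx|,|Δy|)+1 lattice points, so counting each shared vertex once the boundary has gcd(1,7) + gcd(16,24) + gcd(4,10) + gcd(21,5) + gcd(2,22) = 1+8+2+1+2 = 14.
Pick's theorem gives I = A − B/2 + 1 = 321 − 14/2 + 1 = 315, so the closed region contains I + B = 315 + 14 = 329 lattice points.

329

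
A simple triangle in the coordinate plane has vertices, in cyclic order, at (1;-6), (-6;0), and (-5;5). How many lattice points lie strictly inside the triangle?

By the shoelace formula, twice the signed area is |(1·0 − (-6)·(-6)) + ((-6)·5 − (-5)·0) + ((-5)·(-6) − 1·5)| = 41, so the area is 41/2.
Along each edge there are gcd(|Δx|,|Δy|)+1 lattice points, so counting each shared vertex once the boundary has gcd(7,6) + gcd(1,5) + gcd(6,11) = 1+1+1 = 3.
Pick's theorem gives I = A − B/2 + 1 = 41/2 − 3/2 + 1 = 20.

20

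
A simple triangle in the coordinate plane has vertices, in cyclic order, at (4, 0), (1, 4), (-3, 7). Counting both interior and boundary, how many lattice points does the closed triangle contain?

9

By the shoelace formula, twice the signed area is |(4·4 − 1·0) + (1·7 − (-3)·4) + ((-3)·0 − 4·7)| = 7, so the area is 7/2.
Along each edge there are gcd(|Δx|,|Δy|)+1 lattice points, so counting each shared vertex once the boundary has gcd(3,4) + gcd(4,3) + gcd(7,7) = 1+1+7 = 9.
Pick's theorem gives I = A − B/2 + 1 = 7/2 − 9/2 + 1 = 0, so the closed region contains I + B = 0 + 9 = 9 lattice points.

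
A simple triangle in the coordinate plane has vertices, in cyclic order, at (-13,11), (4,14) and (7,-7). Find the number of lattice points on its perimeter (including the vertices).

The number of boundary lattice points is Σ gcd(|Δx|,|Δy|) = gcd(17,3) + gcd(3,21) + gcd(20,18) = 1+3+2 = 6.

6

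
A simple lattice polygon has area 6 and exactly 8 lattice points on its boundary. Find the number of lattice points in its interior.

Pick's theorem A = I + B/2 − 1 rearranges to I = A − B/2 + 1 = 6 − 8/2 + 1 = 3.

3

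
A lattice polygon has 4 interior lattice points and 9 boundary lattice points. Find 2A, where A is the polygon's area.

By Pick's theorem, A = I + B/2 − 1 = 4 + 9/2 − 1 = 15/2.
Hence 2A = 15.

15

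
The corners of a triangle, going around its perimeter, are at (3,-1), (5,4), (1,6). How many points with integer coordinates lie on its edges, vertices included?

4

Along each edge there are gcd(|Δx|,|Δy|)+1 lattice points, so counting each shared vertex once the boundary has gcd(2,5) + gcd(4,2) + gcd(2,7) = 1+2+1 = 4.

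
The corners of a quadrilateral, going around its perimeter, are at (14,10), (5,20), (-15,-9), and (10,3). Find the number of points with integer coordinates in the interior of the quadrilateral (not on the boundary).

293

The shoelace formula gives twice the area as |(14·20 − 5·10) + (5·(-9) − (-15)·20) + ((-15)·3 − 10·(-9)) + (10·10 − 14·3)| = 588, so the area is 294.
Summing gcd(|Δx|,|Δy|) over the edges gives the boundary count: gcd(9,10) + gcd(20,29) + gcd(25,12) + gcd(4,7) = 1+1+1+1 = 4.
By Pick's theorem A = I + B/2 − 1, so I = 294 − 4/2 + 1 = 293.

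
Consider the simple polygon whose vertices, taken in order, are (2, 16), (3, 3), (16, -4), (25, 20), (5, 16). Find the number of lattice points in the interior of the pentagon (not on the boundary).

328

By the shoelace formula, twice the signed area is |(2·3 − 3·16) + (3·(-4) − 16·3) + (16·20 − 25·(-4)) + (25·16 − 5·20) + (5·16 − 2·16)| = 666, so the area is 333.
The number of boundary lattice points is Σ gcd(|Δx|,|Δy|) = gcd(1,13) + gcd(13,7) + gcd(9,24) + gcd(20,4) + gcd(3,0) = 1+1+3+4+3 = 12.
By Pick's theorem A = I + B/2 − 1, so I = 333 − 12/2 + 1 = 328.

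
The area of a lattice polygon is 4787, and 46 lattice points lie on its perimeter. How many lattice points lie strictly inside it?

From Pick's theorem, I = A − B/2 + 1 = 4787 − 46/2 + 1 = 4765.

4765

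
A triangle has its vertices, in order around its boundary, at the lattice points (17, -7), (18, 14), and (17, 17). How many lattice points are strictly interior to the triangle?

Using the shoelace formula, 2A = |(17·14 − 18·(-7)) + (18·17 − 17·14) + (17·(-7) − 17·17)| = 24, so the area is 12.
The number of boundary lattice points is Σ gcd(|Δx|,|Δy|) = gcd(1,21) + gcd(1,3) + gcd(0,24) = 1+1+24 = 26.
By Pick's theorem A = I + B/2 − 1, so I = 12 − 26/2 + 1 = 0.

0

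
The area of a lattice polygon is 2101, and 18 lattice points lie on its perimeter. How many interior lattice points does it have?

Pick's theorem A = I + B/2 − 1 rearranges to I = A − B/2 + 1 = 2101 − 18/2 + 1 = 2093.

2093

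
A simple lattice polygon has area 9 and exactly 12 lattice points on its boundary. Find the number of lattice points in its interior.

4

From Pick's theorem, I = A − B/2 + 1 = 9 − 12/2 + 1 = 4.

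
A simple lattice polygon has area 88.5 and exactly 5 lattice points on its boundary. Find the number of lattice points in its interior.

87

Pick's theorem A = I + B/2 − 1 rearranges to I = A − B/2 + 1 = 88.5 − 5/2 + 1 = 87.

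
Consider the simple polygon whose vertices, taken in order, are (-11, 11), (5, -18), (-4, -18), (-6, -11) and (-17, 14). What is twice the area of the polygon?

387

Using the shoelace formula, 2A = |((-11)·(-18) − 5·11) + (5·(-18) − (-4)·(-18)) + ((-4)·(-11) − (-6)·(-18)) + ((-6)·14 − (-17)·(-11)) + ((-17)·11 − (-11)·14)| = 387, so the area is 387/2.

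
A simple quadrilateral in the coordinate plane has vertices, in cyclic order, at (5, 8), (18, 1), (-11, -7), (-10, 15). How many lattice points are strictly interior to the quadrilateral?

321

Using the shoelace formula, 2A = |[5·1 − 18·8] + [18·(-7) − (-11)·1] + [(-11)·15 − (-10)·(-7)] + [(-10)·8 − 5·15]| = 644, so the area is 322.
The number of boundary lattice points is Σ gcd(|Δx|,|Δy|) = gcd(13,7) + gcd(29,8) + gcd(1,22) + gcd(15,7) = 1+1+1+1 = 4.
Pick's theorem gives I = A − B/2 + 1 = 322 − 4/2 + 1 = 321.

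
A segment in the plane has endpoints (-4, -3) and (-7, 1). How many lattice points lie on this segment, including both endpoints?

2

The number of lattice points on a segment between lattice points is gcd(|Δx|,|Δy|) + 1 = gcd(3,4) + 1 = 1 + 1 = 2.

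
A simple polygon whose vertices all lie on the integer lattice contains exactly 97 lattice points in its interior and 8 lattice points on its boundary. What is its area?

By Pick's theorem, A = I + B/2 − 1 = 97 + 8/2 − 1 = 100.

100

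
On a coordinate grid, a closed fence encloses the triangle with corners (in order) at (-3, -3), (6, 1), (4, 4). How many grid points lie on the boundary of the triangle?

The number of boundary lattice points is Σ gcd(|Δx|,|Δy|) = gcd(9,4) + gcd(2,3) + gcd(7,7) = 1+1+7 = 9.

9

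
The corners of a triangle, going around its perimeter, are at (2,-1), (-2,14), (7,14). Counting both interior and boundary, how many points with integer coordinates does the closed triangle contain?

By the shoelace formula, twice the signed area is |(2·14 − (-2)·(-1)) + ((-2)·14 − 7·14) + (7·(-1) − 2·14)| = 135, so the area is 135/2.
Summing gcd(|Δx|,|Δy|) over the edges gives the boundary count: gcd(4,15) + gcd(9,0) + gcd(5,15) = 1+9+5 = 15.
Pick's theorem gives I = A − B/2 + 1 = 135/2 − 15/2 + 1 = 61, so the closed region contains I + B = 61 + 15 = 76 lattice points.

76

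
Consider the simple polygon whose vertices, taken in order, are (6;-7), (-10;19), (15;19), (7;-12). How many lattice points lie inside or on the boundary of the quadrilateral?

The shoelace formula gives twice the area as |(6·19 − (-10)·(-7)) + ((-10)·19 − 15·19) + (15·(-12) − 7·19) + (7·(-7) − 6·(-12))| = 721, so the area is 360.5.
Summing gcd(|Δx|,|Δy|) over the edges gives the boundary count: gcd(16,26) + gcd(25,0) + gcd(8,31) + gcd(1,5) = 2+25+1+1 = 29.
Pick's theorem gives I = A − B/2 + 1 = 360.5 − 29/2 + 1 = 347, so the closed region contains I + B = 347 + 29 = 376 lattice points.

376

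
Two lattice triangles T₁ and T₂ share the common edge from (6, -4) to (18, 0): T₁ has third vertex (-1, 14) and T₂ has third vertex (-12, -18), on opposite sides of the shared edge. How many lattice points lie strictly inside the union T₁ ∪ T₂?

166

The union is the simple quadrilateral with vertices (6, -4), (-1, 14), (18, 0), (-12, -18) in order.
By the shoelace formula, twice the signed area is |[6·14 − (-1)·(-4)] + [(-1)·0 − 18·14] + [18·(-18) − (-12)·0] + [(-12)·(-4) − 6·(-18)]| = 340, so the area is 170.
Along each edge there are gcd(|Δx|,|Δy|)+1 lattice points, so counting each shared vertex once the boundary has gcd(7,18) + gcd(19,14) + gcd(30,18) + gcd(18,14) = 1+1+6+2 = 10.
By Pick's theorem I = A − B/2 + 1 = 170 − 10/2 + 1 = 166.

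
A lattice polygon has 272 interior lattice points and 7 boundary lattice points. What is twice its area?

549

By Pick's theorem, A = I + B/2 − 1 = 272 + 7/2 − 1 = 549/2.
Hence 2A = 549.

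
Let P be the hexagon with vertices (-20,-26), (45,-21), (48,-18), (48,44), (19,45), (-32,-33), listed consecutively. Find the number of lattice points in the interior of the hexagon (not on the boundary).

The shoelace formula gives twice the area as |((-20)·(-21) − 45·(-26)) + (45·(-18) − 48·(-21)) + (48·44 − 48·(-18)) + (48·45 − 19·44) + (19·(-33) − (-32)·45) + ((-32)·(-26) − (-20)·(-33))| = 7073, so the area is 3536.5.
Along each edge there are gcd(|Δx|,|Δy|)+1 lattice points, so counting each shared vertex once the boundary has gcd(65,5) + gcd(3,3) + gcd(0,62) + gcd(29,1) + gcd(51,78) + gcd(12,7) = 5+3+62+1+3+1 = 75.
By Pick's theorem A = I + B/2 − 1, so I = 3536.5 − 75/2 + 1 = 3500.

3500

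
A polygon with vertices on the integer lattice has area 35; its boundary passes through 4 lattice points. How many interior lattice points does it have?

34

From Pick's theorem, I = A − B/2 + 1 = 35 − 4/2 + 1 = 34.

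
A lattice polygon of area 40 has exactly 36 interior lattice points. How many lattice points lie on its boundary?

Pick's theorem gives A = I + B/2 − 1, so B = 2(A − I + 1) = 2(40 − 36 + 1) = 10.

10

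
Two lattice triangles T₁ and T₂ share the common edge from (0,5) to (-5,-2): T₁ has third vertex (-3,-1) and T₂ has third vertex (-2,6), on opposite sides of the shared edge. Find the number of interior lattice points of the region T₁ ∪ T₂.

12

The union is the simple quadrilateral with vertices (0,5), (-3,-1), (-5,-2), (-2,6) in order.
By the shoelace formula, twice the signed area is |[0·(-1) − (-3)·5] + [(-3)·(-2) − (-5)·(-1)] + [(-5)·6 − (-2)·(-2)] + [(-2)·5 − 0·6]| = 28, so the area is 14.
The number of boundary lattice points is Σ gcd(|Δx|,|Δy|) = gcd(3,6) + gcd(2,1) + gcd(3,8) + gcd(2,1) = 3+1+1+1 = 6.
By Pick's theorem I = A − B/2 + 1 = 14 − 6/2 + 1 = 12.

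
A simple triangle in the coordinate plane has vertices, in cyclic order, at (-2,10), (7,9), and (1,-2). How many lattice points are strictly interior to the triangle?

51

By the shoelace formula, twice the signed area is |[(-2)·9 − 7·10] + [7·(-2) − 1·9] + [1·10 − (-2)·(-2)]| = 105, so the area is 52.5.
Along each edge there are gcd(|Δx|,|Δy|)+1 lattice points, so counting each shared vertex once the boundary has gcd(9,1) + gcd(6,11) + gcd(3,12) = 1+1+3 = 5.
Pick's theorem gives I = A − B/2 + 1 = 52.5 − 5/2 + 1 = 51.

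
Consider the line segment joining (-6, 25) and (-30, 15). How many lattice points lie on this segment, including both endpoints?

3

The number of lattice points on a segment between lattice points is gcd(|Δx|,|Δy|) + 1 = gcd(24,10) + 1 = 2 + 1 = 3.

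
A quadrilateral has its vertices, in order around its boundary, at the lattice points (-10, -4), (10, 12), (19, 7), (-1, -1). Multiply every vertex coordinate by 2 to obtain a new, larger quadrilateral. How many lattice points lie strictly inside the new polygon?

Using the shoelace formula, 2A = |((-10)·12 − 10·(-4)) + (10·7 − 19·12) + (19·(-1) − (-1)·7) + ((-1)·(-4) − (-10)·(-1))| = 256, so the area is 128.
Summing gcd(|Δx|,|Δy|) over the edges gives the boundary count: gcd(20,16) + gcd(9,5) + gcd(20,8) + gcd(9,3) = 4+1+4+3 = 12.
Scaling by 2 multiplies the area by 2² = 4 (so the new area is 512) and multiplies the boundary lattice-point count by 2, giving 24.
By Pick's theorem, the interior count of the dilated polygon is 512 − 24/2 + 1 = 501.

501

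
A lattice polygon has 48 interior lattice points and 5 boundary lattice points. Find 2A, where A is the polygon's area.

By Pick's theorem, A = I + B/2 − 1 = 48 + 5/2 − 1 = 99/2.
Hence 2A = 99.

99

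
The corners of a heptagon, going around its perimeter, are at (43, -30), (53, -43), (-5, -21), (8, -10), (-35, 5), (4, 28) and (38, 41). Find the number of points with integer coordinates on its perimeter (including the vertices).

Summing gcd(|Δx|,|Δy|) over the edges gives the boundary count: gcd(10,13) + gcd(58,22) + gcd(13,11) + gcd(43,15) + gcd(39,23) + gcd(34,13) + gcd(5,71) = 1+2+1+1+1+1+1 = 8.

8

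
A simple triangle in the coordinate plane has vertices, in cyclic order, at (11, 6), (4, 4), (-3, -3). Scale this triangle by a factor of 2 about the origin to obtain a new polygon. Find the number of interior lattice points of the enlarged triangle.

Using the shoelace formula, 2A = |(11·4 − 4·6) + (4·(-3) − (-3)·4) + ((-3)·6 − 11·(-3))| = 35, so the area is 35/2.
The number of boundary lattice points is Σ gcd(|Δx|,|Δy|) = gcd(7,2) + gcd(7,7) + gcd(14,9) = 1+7+1 = 9.
Scaling by 2 multiplies the area by 2² = 4 (so the new area is 70) and multiplies the boundary lattice-point count by 2, giving 18.
By Pick's theorem, the interior count of the dilated polygon is 70 − 18/2 + 1 = 62.

62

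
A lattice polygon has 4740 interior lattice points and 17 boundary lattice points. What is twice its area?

By Pick's theorem, A = I + B/2 − 1 = 4740 + 17/2 − 1 = 9495/2.
Hence 2A = 9495.

9495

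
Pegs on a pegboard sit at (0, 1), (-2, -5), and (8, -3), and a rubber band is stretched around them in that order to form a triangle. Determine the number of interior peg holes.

Using the shoelace formula, 2A = |(0·(-5) − (-2)·1) + ((-2)·(-3) − 8·(-5)) + (8·1 − 0·(-3))| = 56, so the area is 28.
Summing gcd(|Δx|,|Δy|) over the edges gives the boundary count: gcd(2,6) + gcd(10,2) + gcd(8,4) = 2+2+4 = 8.
By Pick's theorem A = I + B/2 − 1, so I = 28 − 8/2 + 1 = 25.

25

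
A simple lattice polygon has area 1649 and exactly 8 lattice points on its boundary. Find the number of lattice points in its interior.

Pick's theorem A = I + B/2 − 1 rearranges to I = A − B/2 + 1 = 1649 − 8/2 + 1 = 1646.

1646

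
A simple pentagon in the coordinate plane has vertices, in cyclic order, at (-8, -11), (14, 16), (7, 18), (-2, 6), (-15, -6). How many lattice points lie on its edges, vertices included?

Along each edge there are gcd(|Δx|,|Δy|)+1 lattice points, so counting each shared vertex once the boundary has gcd(22,27) + gcd(7,2) + gcd(9,12) + gcd(13,12) + gcd(7,5) = 1+1+3+1+1 = 7.

7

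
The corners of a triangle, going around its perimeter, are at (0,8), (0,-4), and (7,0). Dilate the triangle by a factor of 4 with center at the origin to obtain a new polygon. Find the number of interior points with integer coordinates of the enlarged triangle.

By the shoelace formula, twice the signed area is |(0·(-4) − 0·8) + (0·0 − 7·(-4)) + (7·8 − 0·0)| = 84, so the area is 42.
The number of boundary lattice points is Σ gcd(|Δx|,|Δy|) = gcd(0,12) + gcd(7,4) + gcd(7,8) = 12+1+1 = 14.
Scaling by 4 multiplies the area by 4² = 16 (so the new area is 672) and multiplies the boundary lattice-point count by 4, giving 56.
By Pick's theorem, the interior count of the dilated polygon is 672 − 56/2 + 1 = 645.

645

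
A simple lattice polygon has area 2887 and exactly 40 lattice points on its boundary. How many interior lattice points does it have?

2868

Pick's theorem A = I + B/2 − 1 rearranges to I = A − B/2 + 1 = 2887 − 40/2 + 1 = 2868.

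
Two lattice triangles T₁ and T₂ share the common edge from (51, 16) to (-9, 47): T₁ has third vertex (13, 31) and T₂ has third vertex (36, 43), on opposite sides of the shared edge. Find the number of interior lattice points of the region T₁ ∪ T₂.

714

The union is the simple quadrilateral with vertices (51, 16), (13, 31), (-9, 47), (36, 43) in order.
The shoelace formula gives twice the area as |(51·31 − 13·16) + (13·47 − (-9)·31) + ((-9)·43 − 36·47) + (36·16 − 51·43)| = 1433, so the area is 1433/2.
Along each edge there are gcd(|Δx|,|Δy|)+1 lattice points, so counting each shared vertex once the boundary has gcd(38,15) + gcd(22,16) + gcd(45,4) + gcd(15,27) = 1+2+1+3 = 7.
By Pick's theorem I = A − B/2 + 1 = 1433/2 − 7/2 + 1 = 714.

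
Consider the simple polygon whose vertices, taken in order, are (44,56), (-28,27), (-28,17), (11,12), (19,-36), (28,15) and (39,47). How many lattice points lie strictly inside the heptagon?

2003

The shoelace formula gives twice the area as |(44·27 − (-28)·56) + ((-28)·17 − (-28)·27) + ((-28)·12 − 11·17) + (11·(-36) − 19·12) + (19·15 − 28·(-36)) + (28·47 − 39·15) + (39·56 − 44·47)| = 4029, so the area is 4029/2.
The number of boundary lattice points is Σ gcd(|Δx|,|Δy|) = gcd(72,29) + gcd(0,10) + gcd(39,5) + gcd(8,48) + gcd(9,51) + gcd(11,32) + gcd(5,9) = 1+10+1+8+3+1+1 = 25.
Pick's theorem gives I = A − B/2 + 1 = 4029/2 − 25/2 + 1 = 2003.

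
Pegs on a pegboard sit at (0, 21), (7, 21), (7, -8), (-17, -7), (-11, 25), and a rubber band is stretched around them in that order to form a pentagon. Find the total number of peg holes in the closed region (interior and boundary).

By the shoelace formula, twice the signed area is |[0·21 − 7·21] + [7·(-8) − 7·21] + [7·(-7) − (-17)·(-8)] + [(-17)·25 − (-11)·(-7)] + [(-11)·21 − 0·25]| = 1268, so the area is 634.
Along each edge there are gcd(|Δx|,|Δy|)+1 lattice points, so counting each shared vertex once the boundary has gcd(7,0) + gcd(0,29) + gcd(24,1) + gcd(6,32) + gcd(11,4) = 7+29+1+2+1 = 40.
Pick's theorem gives I = A − B/2 + 1 = 634 − 40/2 + 1 = 615, so the closed region contains I + B = 615 + 40 = 655 lattice points.

655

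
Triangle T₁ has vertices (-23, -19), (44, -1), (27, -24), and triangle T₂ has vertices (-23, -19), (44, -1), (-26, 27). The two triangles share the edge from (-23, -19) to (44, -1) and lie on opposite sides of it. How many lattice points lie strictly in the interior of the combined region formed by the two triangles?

2176

The union is the simple quadrilateral with vertices (-23, -19), (27, -24), (44, -1), (-26, 27) in order.
The shoelace formula gives twice the area as |[(-23)·(-24) − 27·(-19)] + [27·(-1) − 44·(-24)] + [44·27 − (-26)·(-1)] + [(-26)·(-19) − (-23)·27]| = 4371, so the area is 2185.5.
Along each edge there are gcd(|Δx|,|Δy|)+1 lattice points, so counting each shared vertex once the boundary has gcd(50,5) + gcd(17,23) + gcd(70,28) + gcd(3,46) = 5+1+14+1 = 21.
By Pick's theorem I = A − B/2 + 1 = 2185.5 − 21/2 + 1 = 2176.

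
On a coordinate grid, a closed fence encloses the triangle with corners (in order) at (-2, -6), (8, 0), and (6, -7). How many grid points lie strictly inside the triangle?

The shoelace formula gives twice the area as |((-2)·0 − 8·(-6)) + (8·(-7) − 6·0) + (6·(-6) − (-2)·(-7))| = 58, so the area is 29.
Summing gcd(|Δx|,|Δy|) over the edges gives the boundary count: gcd(10,6) + gcd(2,7) + gcd(8,1) = 2+1+1 = 4.
Pick's theorem gives I = A − B/2 + 1 = 29 − 4/2 + 1 = 28.

28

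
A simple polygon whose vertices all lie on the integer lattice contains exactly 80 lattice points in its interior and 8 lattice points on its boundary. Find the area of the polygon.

83

By Pick's theorem, A = I + B/2 − 1 = 80 + 8/2 − 1 = 83.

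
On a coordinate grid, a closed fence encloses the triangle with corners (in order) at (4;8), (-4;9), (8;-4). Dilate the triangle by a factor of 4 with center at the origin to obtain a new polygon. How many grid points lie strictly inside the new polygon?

Using the shoelace formula, 2A = |[4·9 − (-4)·8] + [(-4)·(-4) − 8·9] + [8·8 − 4·(-4)]| = 92, so the area is 46.
Summing gcd(|Δx|,|Δy|) over the edges gives the boundary count: gcd(8,1) + gcd(12,13) + gcd(4,12) = 1+1+4 = 6.
Scaling by 4 multiplies the area by 4² = 16 (so the new area is 736) and multiplies the boundary lattice-point count by 4, giving 24.
By Pick's theorem, the interior count of the dilated polygon is 736 − 24/2 + 1 = 725.

725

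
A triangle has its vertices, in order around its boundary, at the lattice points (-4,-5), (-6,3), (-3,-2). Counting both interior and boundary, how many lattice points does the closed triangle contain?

The shoelace formula gives twice the area as |((-4)·3 − (-6)·(-5)) + ((-6)·(-2) − (-3)·3) + ((-3)·(-5) − (-4)·(-2))| = 14, so the area is 7.
Summing gcd(|Δx|,|Δy|) over the edges gives the boundary count: gcd(2,8) + gcd(3,5) + gcd(1,3) = 2+1+1 = 4.
Pick's theorem gives I = A − B/2 + 1 = 7 − 4/2 + 1 = 6, so the closed region contains I + B = 6 + 4 = 10 lattice points.

10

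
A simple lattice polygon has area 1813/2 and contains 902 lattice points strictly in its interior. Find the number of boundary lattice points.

11

Pick's theorem gives A = I + B/2 − 1, so B = 2(A − I + 1) = 2(1813/2 − 902 + 1) = 11.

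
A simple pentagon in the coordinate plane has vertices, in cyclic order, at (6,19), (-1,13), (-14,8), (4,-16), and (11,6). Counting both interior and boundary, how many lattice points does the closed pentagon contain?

By the shoelace formula, twice the signed area is |(6·13 − (-1)·19) + ((-1)·8 − (-14)·13) + ((-14)·(-16) − 4·8) + (4·6 − 11·(-16)) + (11·19 − 6·6)| = 836, so the area is 418.
The number of boundary lattice points is Σ gcd(|Δx|,|Δy|) = gcd(7,6) + gcd(13,5) + gcd(18,24) + gcd(7,22) + gcd(5,13) = 1+1+6+1+1 = 10.
Pick's theorem gives I = A − B/2 + 1 = 418 − 10/2 + 1 = 414, so the closed region contains I + B = 414 + 10 = 424 lattice points.

424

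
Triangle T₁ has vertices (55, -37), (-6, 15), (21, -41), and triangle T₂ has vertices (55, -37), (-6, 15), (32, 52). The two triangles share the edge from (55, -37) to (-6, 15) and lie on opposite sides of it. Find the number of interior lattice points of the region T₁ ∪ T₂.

3121

The union is the simple quadrilateral with vertices (55, -37), (21, -41), (-6, 15), (32, 52) in order.
The shoelace formula gives twice the area as |(55·(-41) − 21·(-37)) + (21·15 − (-6)·(-41)) + ((-6)·52 − 32·15) + (32·(-37) − 55·52)| = 6245, so the area is 6245/2.
The number of boundary lattice points is Σ gcd(|Δx|,|Δy|) = gcd(34,4) + gcd(27,56) + gcd(38,37) + gcd(23,89) = 2+1+1+1 = 5.
By Pick's theorem I = A − B/2 + 1 = 6245/2 − 5/2 + 1 = 3121.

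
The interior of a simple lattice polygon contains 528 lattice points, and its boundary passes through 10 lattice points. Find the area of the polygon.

532

Pick's theorem states A = I + B/2 − 1, so A = 528 + 10/2 − 1 = 532.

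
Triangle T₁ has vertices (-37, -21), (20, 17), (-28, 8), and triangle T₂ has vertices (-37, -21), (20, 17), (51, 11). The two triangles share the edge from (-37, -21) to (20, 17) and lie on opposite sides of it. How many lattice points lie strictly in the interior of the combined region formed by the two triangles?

1410

The union is the simple quadrilateral with vertices (-37, -21), (-28, 8), (20, 17), (51, 11) in order.
The shoelace formula gives twice the area as |[(-37)·8 − (-28)·(-21)] + [(-28)·17 − 20·8] + [20·11 − 51·17] + [51·(-21) − (-37)·11]| = 2831, so the area is 2831/2.
The number of boundary lattice points is Σ gcd(|Δx|,|Δy|) = gcd(9,29) + gcd(48,9) + gcd(31,6) + gcd(88,32) = 1+3+1+8 = 13.
By Pick's theorem I = A − B/2 + 1 = 2831/2 − 13/2 + 1 = 1410.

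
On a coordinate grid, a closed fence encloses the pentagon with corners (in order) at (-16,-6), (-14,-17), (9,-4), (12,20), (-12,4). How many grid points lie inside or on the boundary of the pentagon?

533

The shoelace formula gives twice the area as |[(-16)·(-17) − (-14)·(-6)] + [(-14)·(-4) − 9·(-17)] + [9·20 − 12·(-4)] + [12·4 − (-12)·20] + [(-12)·(-6) − (-16)·4]| = 1049, so the area is 1049/2.
The number of boundary lattice points is Σ gcd(|Δx|,|Δy|) = gcd(2,11) + gcd(23,13) + gcd(3,24) + gcd(24,16) + gcd(4,10) = 1+1+3+8+2 = 15.
Pick's theorem gives I = A − B/2 + 1 = 1049/2 − 15/2 + 1 = 518, so the closed region contains I + B = 518 + 15 = 533 lattice points.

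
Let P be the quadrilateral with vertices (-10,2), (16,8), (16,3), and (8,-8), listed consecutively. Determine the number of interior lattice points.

Using the shoelace formula, 2A = |[(-10)·8 − 16·2] + [16·3 − 16·8] + [16·(-8) − 8·3] + [8·2 − (-10)·(-8)]| = 408, so the area is 204.
Along each edge there are gcd(|Δx|,|Δy|)+1 lattice points, so counting each shared vertex once the boundary has gcd(26,6) + gcd(0,5) + gcd(8,11) + gcd(18,10) = 2+5+1+2 = 10.
Pick's theorem gives I = A − B/2 + 1 = 204 − 10/2 + 1 = 200.

200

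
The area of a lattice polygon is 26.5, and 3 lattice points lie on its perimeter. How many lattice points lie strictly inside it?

26

From Pick's theorem, I = A − B/2 + 1 = 26.5 − 3/2 + 1 = 26.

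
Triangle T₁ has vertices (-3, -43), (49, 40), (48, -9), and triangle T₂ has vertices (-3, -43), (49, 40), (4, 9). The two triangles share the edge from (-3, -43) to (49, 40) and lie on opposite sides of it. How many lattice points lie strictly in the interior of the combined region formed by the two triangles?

The union is the simple quadrilateral with vertices (-3, -43), (48, -9), (49, 40), (4, 9) in order.
The shoelace formula gives twice the area as |[(-3)·(-9) − 48·(-43)] + [48·40 − 49·(-9)] + [49·9 − 4·40] + [4·(-43) − (-3)·9]| = 4588, so the area is 2294.
Along each edge there are gcd(|Δx|,|Δy|)+1 lattice points, so counting each shared vertex once the boundary has gcd(51,34) + gcd(1,49) + gcd(45,31) + gcd(7,52) = 17+1+1+1 = 20.
By Pick's theorem I = A − B/2 + 1 = 2294 − 20/2 + 1 = 2285.

2285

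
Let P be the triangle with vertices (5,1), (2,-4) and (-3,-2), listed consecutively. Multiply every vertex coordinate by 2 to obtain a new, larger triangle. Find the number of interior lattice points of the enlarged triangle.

The shoelace formula gives twice the area as |[5·(-4) − 2·1] + [2·(-2) − (-3)·(-4)] + [(-3)·1 − 5·(-2)]| = 31, so the area is 15.5.
The number of boundary lattice points is Σ gcd(|Δx|,|Δy|) = gcd(3,5) + gcd(5,2) + gcd(8,3) = 1+1+1 = 3.
Scaling by 2 multiplies the area by 2² = 4 (so the new area is 62) and multiplies the boundary lattice-point count by 2, giving 6.
By Pick's theorem, the interior count of the dilated polygon is 62 − 6/2 + 1 = 60.

60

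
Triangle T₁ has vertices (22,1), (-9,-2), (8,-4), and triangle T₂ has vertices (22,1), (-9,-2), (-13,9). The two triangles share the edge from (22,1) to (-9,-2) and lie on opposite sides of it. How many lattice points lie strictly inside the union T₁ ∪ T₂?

The union is the simple quadrilateral with vertices (22,1), (8,-4), (-9,-2), (-13,9) in order.
The shoelace formula gives twice the area as |[22·(-4) − 8·1] + [8·(-2) − (-9)·(-4)] + [(-9)·9 − (-13)·(-2)] + [(-13)·1 − 22·9]| = 466, so the area is 233.
Along each edge there are gcd(|Δx|,|Δy|)+1 lattice points, so counting each shared vertex once the boundary has gcd(14,5) + gcd(17,2) + gcd(4,11) + gcd(35,8) = 1+1+1+1 = 4.
By Pick's theorem I = A − B/2 + 1 = 233 − 4/2 + 1 = 232.

232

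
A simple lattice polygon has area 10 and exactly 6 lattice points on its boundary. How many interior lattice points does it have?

Pick's theorem A = I + B/2 − 1 rearranges to I = A − B/2 + 1 = 10 − 6/2 + 1 = 8.

8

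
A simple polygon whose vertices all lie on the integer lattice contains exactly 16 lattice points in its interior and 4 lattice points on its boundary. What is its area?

By Pick's theorem, A = I + B/2 − 1 = 16 + 4/2 − 1 = 17.

17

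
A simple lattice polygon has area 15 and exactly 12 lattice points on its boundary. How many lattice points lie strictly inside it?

From Pick's theorem, I = A − B/2 + 1 = 15 − 12/2 + 1 = 10.

10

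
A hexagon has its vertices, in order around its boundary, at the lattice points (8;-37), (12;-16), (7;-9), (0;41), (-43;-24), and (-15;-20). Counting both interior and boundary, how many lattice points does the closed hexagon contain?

By the shoelace formula, twice the signed area is |[8·(-16) − 12·(-37)] + [12·(-9) − 7·(-16)] + [7·41 − 0·(-9)] + [0·(-24) − (-43)·41] + [(-43)·(-20) − (-15)·(-24)] + [(-15)·(-37) − 8·(-20)]| = 3585, so the area is 3585/2.
The number of boundary lattice points is Σ gcd(|Δx|,|Δy|) = gcd(4,21) + gcd(5,7) + gcd(7,50) + gcd(43,65) + gcd(28,4) + gcd(23,17) = 1+1+1+1+4+1 = 9.
Pick's theorem gives I = A − B/2 + 1 = 3585/2 − 9/2 + 1 = 1789, so the closed region contains I + B = 1789 + 9 = 1798 lattice points.

1798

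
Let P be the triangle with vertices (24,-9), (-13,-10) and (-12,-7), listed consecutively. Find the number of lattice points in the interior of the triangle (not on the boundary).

54

Using the shoelace formula, 2A = |[24·(-10) − (-13)·(-9)] + [(-13)·(-7) − (-12)·(-10)] + [(-12)·(-9) − 24·(-7)]| = 110, so the area is 55.
Summing gcd(|Δx|,|Δy|) over the edges gives the boundary count: gcd(37,1) + gcd(1,3) + gcd(36,2) = 1+1+2 = 4.
Pick's theorem gives I = A − B/2 + 1 = 55 − 4/2 + 1 = 54.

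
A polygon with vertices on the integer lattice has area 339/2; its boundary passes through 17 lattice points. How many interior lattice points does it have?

From Pick's theorem, I = A − B/2 + 1 = 339/2 − 17/2 + 1 = 162.

162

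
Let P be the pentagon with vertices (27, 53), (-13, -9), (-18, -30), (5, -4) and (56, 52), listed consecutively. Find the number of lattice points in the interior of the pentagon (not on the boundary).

The shoelace formula gives twice the area as |[27·(-9) − (-13)·53] + [(-13)·(-30) − (-18)·(-9)] + [(-18)·(-4) − 5·(-30)] + [5·52 − 56·(-4)] + [56·53 − 27·52]| = 2944, so the area is 1472.
Along each edge there are gcd(|Δx|,|Δy|)+1 lattice points, so counting each shared vertex once the boundary has gcd(40,62) + gcd(5,21) + gcd(23,26) + gcd(51,56) + gcd(29,1) = 2+1+1+1+1 = 6.
By Pick's theorem A = I + B/2 − 1, so I = 1472 − 6/2 + 1 = 1470.

1470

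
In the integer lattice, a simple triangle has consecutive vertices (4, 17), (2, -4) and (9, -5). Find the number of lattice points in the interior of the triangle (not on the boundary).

By the shoelace formula, twice the signed area is |[4·(-4) − 2·17] + [2·(-5) − 9·(-4)] + [9·17 − 4·(-5)]| = 149, so the area is 74.5.
The number of boundary lattice points is Σ gcd(|Δx|,|Δy|) = gcd(2,21) + gcd(7,1) + gcd(5,22) = 1+1+1 = 3.
Pick's theorem gives I = A − B/2 + 1 = 74.5 − 3/2 + 1 = 74.

74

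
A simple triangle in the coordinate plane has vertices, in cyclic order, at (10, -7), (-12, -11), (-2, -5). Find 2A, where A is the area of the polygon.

92

The shoelace formula gives twice the area as |[10·(-11) − (-12)·(-7)] + [(-12)·(-5) − (-2)·(-11)] + [(-2)·(-7) − 10·(-5)]| = 92, so the area is 46.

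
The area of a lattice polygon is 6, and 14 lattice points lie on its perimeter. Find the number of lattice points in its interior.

0

From Pick's theorem, I = A − B/2 + 1 = 6 − 14/2 + 1 = 0.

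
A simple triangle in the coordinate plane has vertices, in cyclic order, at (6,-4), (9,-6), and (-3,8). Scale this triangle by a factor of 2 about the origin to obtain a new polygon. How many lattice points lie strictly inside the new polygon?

31

By the shoelace formula, twice the signed area is |(6·(-6) − 9·(-4)) + (9·8 − (-3)·(-6)) + ((-3)·(-4) − 6·8)| = 18, so the area is 9.
Along each edge there are gcd(|Δx|,|Δy|)+1 lattice points, so counting each shared vertex once the boundary has gcd(3,2) + gcd(12,14) + gcd(9,12) = 1+2+3 = 6.
Scaling by 2 multiplies the area by 2² = 4 (so the new area is 36) and multiplies the boundary lattice-point count by 2, giving 12.
By Pick's theorem, the interior count of the dilated polygon is 36 − 12/2 + 1 = 31.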